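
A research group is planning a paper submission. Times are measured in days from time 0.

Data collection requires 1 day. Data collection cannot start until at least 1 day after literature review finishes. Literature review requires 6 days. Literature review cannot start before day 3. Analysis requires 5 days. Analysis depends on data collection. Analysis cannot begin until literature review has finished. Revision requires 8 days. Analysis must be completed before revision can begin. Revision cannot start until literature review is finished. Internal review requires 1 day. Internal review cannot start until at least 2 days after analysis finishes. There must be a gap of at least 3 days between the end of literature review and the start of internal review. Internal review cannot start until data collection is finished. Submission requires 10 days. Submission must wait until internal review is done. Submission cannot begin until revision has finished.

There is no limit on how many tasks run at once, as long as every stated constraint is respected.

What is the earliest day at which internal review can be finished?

Literature review waits on its own release at day 3, so it starts at day 3 and finishes at 3 + 6 = day 9.
After literature review (finishes day 9, plus 1-day gap → day 10), data collection can start at day 10 and finishes at day 11.
For analysis: data collection (finishes day 11); literature review (finishes day 9). Taking the maximum gives a start of day 11, and it finishes at 11 + 5 = day 16.
For internal review: analysis (finishes day 16, plus 2-day gap → day 18); literature review (finishes day 9, plus 3-day gap → day 12); data collection (finishes day 11). Taking the maximum gives a start of day 18, and it finishes at 18 + 1 = day 19.

19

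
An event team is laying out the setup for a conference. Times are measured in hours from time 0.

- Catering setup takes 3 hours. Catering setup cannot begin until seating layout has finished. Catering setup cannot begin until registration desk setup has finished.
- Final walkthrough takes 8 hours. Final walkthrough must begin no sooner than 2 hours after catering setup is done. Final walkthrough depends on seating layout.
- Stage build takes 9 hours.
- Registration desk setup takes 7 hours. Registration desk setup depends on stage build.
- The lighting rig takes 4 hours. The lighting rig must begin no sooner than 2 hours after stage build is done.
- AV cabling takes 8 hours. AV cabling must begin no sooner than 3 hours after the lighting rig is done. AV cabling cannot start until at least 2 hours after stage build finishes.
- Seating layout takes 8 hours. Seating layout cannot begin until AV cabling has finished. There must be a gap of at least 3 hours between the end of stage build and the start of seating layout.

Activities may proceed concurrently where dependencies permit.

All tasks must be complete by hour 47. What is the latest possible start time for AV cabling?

18

To finish by hour 47, final walkthrough (duration 8) must start no later than hour 39.
Catering setup has to be done before final walkthrough (must start by hour 39, minus 2-hour gap → hour 37). That means finishing by hour 37, i.e. starting by 37 − 3 = hour 34.
Seating layout has several dependents: catering setup (must start by hour 34); final walkthrough (must start by hour 39). The earliest of those limits is hour 34, so seating layout must start by 34 − 8 = hour 26.
AV cabling has to be done before seating layout (must start by hour 26). That means finishing by hour 26, i.e. starting by 26 − 8 = hour 18.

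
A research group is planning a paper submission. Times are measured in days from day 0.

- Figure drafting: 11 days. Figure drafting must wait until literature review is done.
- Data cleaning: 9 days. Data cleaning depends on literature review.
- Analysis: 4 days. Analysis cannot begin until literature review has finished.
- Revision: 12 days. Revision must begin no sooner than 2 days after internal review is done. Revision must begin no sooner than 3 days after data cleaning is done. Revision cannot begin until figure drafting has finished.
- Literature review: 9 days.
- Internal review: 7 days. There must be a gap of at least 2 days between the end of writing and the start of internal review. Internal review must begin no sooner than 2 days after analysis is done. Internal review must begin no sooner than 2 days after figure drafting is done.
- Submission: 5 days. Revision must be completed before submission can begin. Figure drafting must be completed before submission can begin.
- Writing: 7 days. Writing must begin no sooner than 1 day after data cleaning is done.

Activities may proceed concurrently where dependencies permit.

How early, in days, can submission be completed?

54

Literature review can start immediately at day 0; it finishes at day 9.
After literature review (finishes day 9), figure drafting can start at day 9 and finishes at day 20.
Analysis cannot begin until literature review (finishes day 9). It runs from day 9 to 9 + 4 = day 13.
Data cleaning cannot begin until literature review (finishes day 9). It runs from day 9 to 9 + 9 = day 18.
After data cleaning (finishes day 18, plus 1-day gap → day 19), writing can start at day 19 and finishes at day 26.
Internal review has to wait for writing (finishes day 26, plus 2-day gap → day 28); analysis (finishes day 13, plus 2-day gap → day 15); figure drafting (finishes day 20, plus 2-day gap → day 22). The latest of these is day 28, so internal review runs day 28 to 28 + 7 = day 35.
Revision needs all of internal review (finishes day 35, plus 2-day gap → day 37); data cleaning (finishes day 18, plus 3-day gap → day 21); figure drafting (finishes day 20). That puts its earliest start at day 37; it finishes at 37 + 12 = day 49.
For submission: revision (finishes day 49); figure drafting (finishes day 20). Taking the maximum gives a start of day 49, and it finishes at 49 + 5 = day 54.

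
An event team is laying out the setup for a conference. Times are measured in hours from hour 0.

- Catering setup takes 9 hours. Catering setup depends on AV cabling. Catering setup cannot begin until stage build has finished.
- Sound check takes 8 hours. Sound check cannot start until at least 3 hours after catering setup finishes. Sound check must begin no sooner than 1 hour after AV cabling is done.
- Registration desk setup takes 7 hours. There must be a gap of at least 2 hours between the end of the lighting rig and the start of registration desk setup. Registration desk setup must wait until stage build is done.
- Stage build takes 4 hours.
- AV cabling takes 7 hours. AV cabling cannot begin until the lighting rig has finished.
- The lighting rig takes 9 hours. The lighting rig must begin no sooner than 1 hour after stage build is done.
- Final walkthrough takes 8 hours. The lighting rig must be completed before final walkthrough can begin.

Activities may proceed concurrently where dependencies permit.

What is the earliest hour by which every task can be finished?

41

Stage build can start immediately at hour 0; it finishes at hour 4.
After stage build (finishes hour 4, plus 1-hour gap → hour 5), the lighting rig can start at hour 5 and finishes at hour 14.
Final walkthrough cannot begin until the lighting rig (finishes hour 14). It runs from hour 14 to 14 + 8 = hour 22.
For registration desk setup: the lighting rig (finishes hour 14, plus 2-hour gap → hour 16); stage build (finishes hour 4). Taking the maximum gives a start of hour 16, and it finishes at 16 + 7 = hour 23.
AV cabling cannot begin until the lighting rig (finishes hour 14). It runs from hour 14 to 14 + 7 = hour 21.
Catering setup cannot start until AV cabling (finishes hour 21); stage build (finishes hour 4). The controlling bound is hour 21, so catering setup finishes at 21 + 9 = hour 30.
For sound check: catering setup (finishes hour 30, plus 3-hour gap → hour 33); AV cabling (finishes hour 21, plus 1-hour gap → hour 22). Taking the maximum gives a start of hour 33, and it finishes at 33 + 8 = hour 41.
All tasks are finished once the last one completes. Finish times: Stage build at 4, The lighting rig at 14, AV cabling at 21, Registration desk setup at 23, Catering setup at 30, Sound check at 41, Final walkthrough at 22. The latest is hour 41.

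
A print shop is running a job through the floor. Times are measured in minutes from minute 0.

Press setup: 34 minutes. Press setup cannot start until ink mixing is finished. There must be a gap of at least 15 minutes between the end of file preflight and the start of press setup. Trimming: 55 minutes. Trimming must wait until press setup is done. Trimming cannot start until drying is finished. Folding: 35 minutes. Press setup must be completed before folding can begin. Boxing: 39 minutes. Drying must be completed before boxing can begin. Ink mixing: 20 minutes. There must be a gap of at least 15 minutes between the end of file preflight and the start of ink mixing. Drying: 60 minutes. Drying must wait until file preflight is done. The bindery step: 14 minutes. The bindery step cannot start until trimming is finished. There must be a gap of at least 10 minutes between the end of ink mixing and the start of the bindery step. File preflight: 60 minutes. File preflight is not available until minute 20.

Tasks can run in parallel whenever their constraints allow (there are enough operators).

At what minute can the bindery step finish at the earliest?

File preflight cannot begin until its own release at minute 20. It runs from minute 20 to 20 + 60 = minute 80.
Drying waits on file preflight (finishes minute 80), so it starts at minute 80 and finishes at 80 + 60 = minute 140.
After file preflight (finishes minute 80, plus 15-minute gap → minute 95), ink mixing can start at minute 95 and finishes at minute 115.
For press setup: ink mixing (finishes minute 115); file preflight (finishes minute 80, plus 15-minute gap → minute 95). Taking the maximum gives a start of minute 115, and it finishes at 115 + 34 = minute 149.
Trimming needs all of press setup (finishes minute 149); drying (finishes minute 140). That puts its earliest start at minute 149; it finishes at 149 + 55 = minute 204.
The bindery step cannot start until trimming (finishes minute 204); ink mixing (finishes minute 115, plus 10-minute gap → minute 125). The controlling bound is minute 204, so the bindery step finishes at 204 + 14 = minute 218.

218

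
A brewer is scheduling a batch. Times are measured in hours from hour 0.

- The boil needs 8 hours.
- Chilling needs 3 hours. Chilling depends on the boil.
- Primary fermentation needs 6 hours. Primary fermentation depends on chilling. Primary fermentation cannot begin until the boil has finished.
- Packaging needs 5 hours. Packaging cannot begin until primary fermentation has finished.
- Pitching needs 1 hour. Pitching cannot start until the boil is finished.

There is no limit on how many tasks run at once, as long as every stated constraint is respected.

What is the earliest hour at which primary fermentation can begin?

11

The boil has no prerequisites, so it starts at hour 0 and finishes at hour 8.
After the boil (finishes hour 8), chilling can start at hour 8 and finishes at hour 11.
Primary fermentation waits on chilling (finishes hour 11); the boil (finishes hour 8). The latest of these is hour 11, which is the earliest primary fermentation can start.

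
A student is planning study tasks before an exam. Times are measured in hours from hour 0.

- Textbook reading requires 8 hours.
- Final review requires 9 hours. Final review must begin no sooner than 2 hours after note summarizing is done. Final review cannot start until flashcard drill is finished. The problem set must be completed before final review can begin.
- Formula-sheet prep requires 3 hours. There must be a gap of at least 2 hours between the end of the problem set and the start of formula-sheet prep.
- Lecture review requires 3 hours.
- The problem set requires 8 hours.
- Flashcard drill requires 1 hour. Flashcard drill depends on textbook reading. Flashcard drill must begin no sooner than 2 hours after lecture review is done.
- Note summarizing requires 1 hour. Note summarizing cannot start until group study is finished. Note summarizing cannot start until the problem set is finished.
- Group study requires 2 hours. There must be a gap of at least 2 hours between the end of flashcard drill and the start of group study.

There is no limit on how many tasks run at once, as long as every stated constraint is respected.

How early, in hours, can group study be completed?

13

Nothing blocks lecture review, so it runs from hour 0 to hour 3.
Nothing blocks textbook reading, so it runs from hour 0 to hour 8.
Flashcard drill cannot start until textbook reading (finishes hour 8); lecture review (finishes hour 3, plus 2-hour gap → hour 5). The controlling bound is hour 8, so flashcard drill finishes at 8 + 1 = hour 9.
Group study cannot begin until flashcard drill (finishes hour 9, plus 2-hour gap → hour 11). It runs from hour 11 to 11 + 2 = hour 13.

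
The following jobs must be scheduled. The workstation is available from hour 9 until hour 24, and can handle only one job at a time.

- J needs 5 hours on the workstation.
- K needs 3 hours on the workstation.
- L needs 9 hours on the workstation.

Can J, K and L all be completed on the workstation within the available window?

The workstation window is 24 − 9 = 15 hours.
Running back to back, the jobs need 5 + 3 + 9 = 17 hours on the workstation.
Since 17 > 15, they cannot all fit.

No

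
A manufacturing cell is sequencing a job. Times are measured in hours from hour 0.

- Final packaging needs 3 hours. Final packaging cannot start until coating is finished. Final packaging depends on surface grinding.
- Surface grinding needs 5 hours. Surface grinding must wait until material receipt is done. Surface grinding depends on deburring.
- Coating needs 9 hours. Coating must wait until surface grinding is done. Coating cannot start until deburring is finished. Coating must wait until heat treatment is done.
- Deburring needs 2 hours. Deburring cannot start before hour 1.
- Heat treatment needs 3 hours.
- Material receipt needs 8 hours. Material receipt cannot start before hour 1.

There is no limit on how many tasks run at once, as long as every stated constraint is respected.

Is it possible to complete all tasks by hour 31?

Yes

Nothing blocks heat treatment, so it runs from hour 0 to hour 3.
Deburring waits on its own release at hour 1, so it starts at hour 1 and finishes at 1 + 2 = hour 3.
Material receipt cannot begin until its own release at hour 1. It runs from hour 1 to 1 + 8 = hour 9.
Surface grinding needs all of material receipt (finishes hour 9); deburring (finishes hour 3). That puts its earliest start at hour 9; it finishes at 9 + 5 = hour 14.
For coating: surface grinding (finishes hour 14); deburring (finishes hour 3); heat treatment (finishes hour 3). Taking the maximum gives a start of hour 14, and it finishes at 14 + 9 = hour 23.
Final packaging has to wait for coating (finishes hour 23); surface grinding (finishes hour 14). The latest of these is hour 23, so final packaging runs hour 23 to 23 + 3 = hour 26.
Every task is finished by hour 26, which is no later than the deadline of 31, so the schedule is feasible.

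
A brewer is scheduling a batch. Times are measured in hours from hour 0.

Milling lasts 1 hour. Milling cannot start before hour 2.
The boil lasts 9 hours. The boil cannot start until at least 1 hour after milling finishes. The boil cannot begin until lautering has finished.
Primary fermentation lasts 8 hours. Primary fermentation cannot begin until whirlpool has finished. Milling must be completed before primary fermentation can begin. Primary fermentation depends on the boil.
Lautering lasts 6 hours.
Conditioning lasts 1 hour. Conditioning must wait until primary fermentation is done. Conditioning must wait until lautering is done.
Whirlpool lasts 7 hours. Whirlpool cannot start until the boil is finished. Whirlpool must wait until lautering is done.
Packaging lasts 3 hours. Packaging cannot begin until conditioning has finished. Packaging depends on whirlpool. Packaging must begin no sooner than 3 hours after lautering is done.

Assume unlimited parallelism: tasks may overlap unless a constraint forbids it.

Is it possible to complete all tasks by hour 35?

Yes

Nothing blocks lautering, so it runs from hour 0 to hour 6.
Milling waits on its own release at hour 2, so it starts at hour 2 and finishes at 2 + 1 = hour 3.
The boil has to wait for milling (finishes hour 3, plus 1-hour gap → hour 4); lautering (finishes hour 6). The latest of these is hour 6, so the boil runs hour 6 to 6 + 9 = hour 15.
Whirlpool has to wait for the boil (finishes hour 15); lautering (finishes hour 6). The latest of these is hour 15, so whirlpool runs hour 15 to 15 + 7 = hour 22.
Primary fermentation cannot start until whirlpool (finishes hour 22); milling (finishes hour 3); the boil (finishes hour 15). The controlling bound is hour 22, so primary fermentation finishes at 22 + 8 = hour 30.
Conditioning needs all of primary fermentation (finishes hour 30); lautering (finishes hour 6). That puts its earliest start at hour 30; it finishes at 30 + 1 = hour 31.
For packaging: conditioning (finishes hour 31); whirlpool (finishes hour 22); lautering (finishes hour 6, plus 3-hour gap → hour 9). Taking the maximum gives a start of hour 31, and it finishes at 31 + 3 = hour 34.
Every task is finished by hour 34, which is no later than the deadline of 35, so the schedule is feasible.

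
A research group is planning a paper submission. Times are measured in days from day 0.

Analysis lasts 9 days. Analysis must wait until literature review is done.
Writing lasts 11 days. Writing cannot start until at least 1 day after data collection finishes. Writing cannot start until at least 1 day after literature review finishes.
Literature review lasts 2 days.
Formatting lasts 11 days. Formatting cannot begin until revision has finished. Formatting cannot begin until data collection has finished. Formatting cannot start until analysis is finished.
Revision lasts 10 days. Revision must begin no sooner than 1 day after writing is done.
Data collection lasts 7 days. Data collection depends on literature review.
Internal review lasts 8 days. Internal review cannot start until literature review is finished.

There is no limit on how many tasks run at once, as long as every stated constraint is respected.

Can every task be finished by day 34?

Literature review can start immediately at day 0; it finishes at day 2.
Internal review cannot begin until literature review (finishes day 2). It runs from day 2 to 2 + 8 = day 10.
Analysis waits on literature review (finishes day 2), so it starts at day 2 and finishes at 2 + 9 = day 11.
Data collection waits on literature review (finishes day 2), so it starts at day 2 and finishes at 2 + 7 = day 9.
For writing: data collection (finishes day 9, plus 1-day gap → day 10); literature review (finishes day 2, plus 1-day gap → day 3). Taking the maximum gives a start of day 10, and it finishes at 10 + 11 = day 21.
After writing (finishes day 21, plus 1-day gap → day 22), revision can start at day 22 and finishes at day 32.
For formatting: revision (finishes day 32); data collection (finishes day 9); analysis (finishes day 11). Taking the maximum gives a start of day 32, and it finishes at 32 + 11 = day 43.
The earliest everything can be done is day 43, which is after the deadline of 34, so it is not possible.

No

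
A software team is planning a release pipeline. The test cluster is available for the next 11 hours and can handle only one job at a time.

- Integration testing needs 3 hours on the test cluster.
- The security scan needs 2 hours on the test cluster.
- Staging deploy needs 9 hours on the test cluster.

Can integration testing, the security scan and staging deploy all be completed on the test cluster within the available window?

Running back to back, the jobs need 3 + 2 + 9 = 14 hours on the test cluster.
Since 14 > 11, they cannot all fit.

No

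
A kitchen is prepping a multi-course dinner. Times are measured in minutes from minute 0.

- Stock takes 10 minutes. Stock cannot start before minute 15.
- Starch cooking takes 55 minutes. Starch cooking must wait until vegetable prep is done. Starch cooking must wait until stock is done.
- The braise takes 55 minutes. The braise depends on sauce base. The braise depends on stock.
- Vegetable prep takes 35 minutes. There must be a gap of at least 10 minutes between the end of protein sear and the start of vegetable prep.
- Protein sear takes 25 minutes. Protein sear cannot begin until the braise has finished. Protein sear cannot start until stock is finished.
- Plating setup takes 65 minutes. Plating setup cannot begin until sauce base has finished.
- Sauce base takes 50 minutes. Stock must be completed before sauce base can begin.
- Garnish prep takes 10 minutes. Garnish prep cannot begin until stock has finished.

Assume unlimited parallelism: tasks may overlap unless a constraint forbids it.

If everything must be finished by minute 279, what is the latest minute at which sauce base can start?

49

Starch cooking has no dependents, so it just needs to finish by minute 279. Starting by 279 − 55 = minute 224 achieves that.
Vegetable prep has to be done before starch cooking (must start by minute 224). That means finishing by minute 224, i.e. starting by 224 − 35 = minute 189.
Protein sear has to be done before vegetable prep (must start by minute 189, minus 10-minute gap → minute 179). That means finishing by minute 179, i.e. starting by 179 − 25 = minute 154.
Since protein sear (must start by minute 154) depends on it, the braise must finish by minute 154. Backing off its 55-minute duration gives a latest start of minute 99.
Plating setup has no dependents, so it just needs to finish by minute 279. Starting by 279 − 65 = minute 214 achieves that.
Sauce base must finish in time for the braise (must start by minute 99); plating setup (must start by minute 214). The tightest is minute 99, so sauce base must start by 99 − 50 = minute 49.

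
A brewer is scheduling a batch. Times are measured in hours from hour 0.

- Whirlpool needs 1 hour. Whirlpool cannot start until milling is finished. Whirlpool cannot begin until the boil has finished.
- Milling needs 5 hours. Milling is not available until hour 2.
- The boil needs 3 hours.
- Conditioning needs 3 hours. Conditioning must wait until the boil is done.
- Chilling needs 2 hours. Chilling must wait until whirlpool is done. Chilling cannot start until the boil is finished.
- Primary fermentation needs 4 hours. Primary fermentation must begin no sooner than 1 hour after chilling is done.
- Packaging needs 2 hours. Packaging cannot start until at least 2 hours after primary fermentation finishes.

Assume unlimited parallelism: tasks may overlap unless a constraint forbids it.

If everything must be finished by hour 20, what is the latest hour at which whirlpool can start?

8

Packaging must finish by hour 20; it takes 2 hours, so it must start by 20 − 2 = hour 18.
Primary fermentation has to be done before packaging (must start by hour 18, minus 2-hour gap → hour 16). That means finishing by hour 16, i.e. starting by 16 − 4 = hour 12.
Since primary fermentation (must start by hour 12, minus 1-hour gap → hour 11) depends on it, chilling must finish by hour 11. Backing off its 2-hour duration gives a latest start of hour 9.
Since chilling (must start by hour 9) depends on it, whirlpool must finish by hour 9. Backing off its 1-hour duration gives a latest start of hour 8.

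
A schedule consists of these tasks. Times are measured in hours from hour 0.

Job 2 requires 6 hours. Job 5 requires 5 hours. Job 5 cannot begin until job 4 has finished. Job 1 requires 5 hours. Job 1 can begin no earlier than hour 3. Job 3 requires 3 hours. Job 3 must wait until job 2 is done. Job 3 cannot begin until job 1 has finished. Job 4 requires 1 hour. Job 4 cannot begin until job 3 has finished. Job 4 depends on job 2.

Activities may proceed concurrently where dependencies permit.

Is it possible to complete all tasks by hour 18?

Yes

Job 2 has no prerequisites, so it starts at hour 0 and finishes at hour 6.
Job 1 waits on its own release at hour 3, so it starts at hour 3 and finishes at 3 + 5 = hour 8.
Job 3 has to wait for job 2 (finishes hour 6); job 1 (finishes hour 8). The latest of these is hour 8, so job 3 runs hour 8 to 8 + 3 = hour 11.
Job 4 cannot start until job 3 (finishes hour 11); job 2 (finishes hour 6). The controlling bound is hour 11, so job 4 finishes at 11 + 1 = hour 12.
After job 4 (finishes hour 12), job 5 can start at hour 12 and finishes at hour 17.
Every task is finished by hour 17, which is no later than the deadline of 18, so the schedule is feasible.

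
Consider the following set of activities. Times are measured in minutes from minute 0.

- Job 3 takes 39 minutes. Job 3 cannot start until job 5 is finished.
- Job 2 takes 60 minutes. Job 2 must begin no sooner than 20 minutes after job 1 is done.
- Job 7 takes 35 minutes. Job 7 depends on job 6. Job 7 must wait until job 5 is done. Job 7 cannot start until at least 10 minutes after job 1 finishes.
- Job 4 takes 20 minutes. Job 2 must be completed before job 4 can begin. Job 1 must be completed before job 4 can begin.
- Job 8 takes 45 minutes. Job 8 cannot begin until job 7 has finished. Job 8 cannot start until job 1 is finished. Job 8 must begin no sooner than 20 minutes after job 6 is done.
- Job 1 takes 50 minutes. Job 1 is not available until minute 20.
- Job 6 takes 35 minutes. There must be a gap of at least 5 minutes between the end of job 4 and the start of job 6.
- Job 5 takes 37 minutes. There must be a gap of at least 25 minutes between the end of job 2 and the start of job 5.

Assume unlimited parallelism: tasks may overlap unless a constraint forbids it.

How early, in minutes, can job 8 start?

247

Job 1 waits on its own release at minute 20, so it starts at minute 20 and finishes at 20 + 50 = minute 70.
After job 1 (finishes minute 70, plus 20-minute gap → minute 90), job 2 can start at minute 90 and finishes at minute 150.
Job 5 waits on job 2 (finishes minute 150, plus 25-minute gap → minute 175), so it starts at minute 175 and finishes at 175 + 37 = minute 212.
Job 4 has to wait for job 2 (finishes minute 150); job 1 (finishes minute 70). The latest of these is minute 150, so job 4 runs minute 150 to 150 + 20 = minute 170.
Job 6 waits on job 4 (finishes minute 170, plus 5-minute gap → minute 175), so it starts at minute 175 and finishes at 175 + 35 = minute 210.
Job 7 needs all of job 6 (finishes minute 210); job 5 (finishes minute 212); job 1 (finishes minute 70, plus 10-minute gap → minute 80). That puts its earliest start at minute 212; it finishes at 212 + 35 = minute 247.
Job 8 waits on job 7 (finishes minute 247); job 1 (finishes minute 70); job 6 (finishes minute 210, plus 20-minute gap → minute 230). The latest of these is minute 247, which is the earliest job 8 can start.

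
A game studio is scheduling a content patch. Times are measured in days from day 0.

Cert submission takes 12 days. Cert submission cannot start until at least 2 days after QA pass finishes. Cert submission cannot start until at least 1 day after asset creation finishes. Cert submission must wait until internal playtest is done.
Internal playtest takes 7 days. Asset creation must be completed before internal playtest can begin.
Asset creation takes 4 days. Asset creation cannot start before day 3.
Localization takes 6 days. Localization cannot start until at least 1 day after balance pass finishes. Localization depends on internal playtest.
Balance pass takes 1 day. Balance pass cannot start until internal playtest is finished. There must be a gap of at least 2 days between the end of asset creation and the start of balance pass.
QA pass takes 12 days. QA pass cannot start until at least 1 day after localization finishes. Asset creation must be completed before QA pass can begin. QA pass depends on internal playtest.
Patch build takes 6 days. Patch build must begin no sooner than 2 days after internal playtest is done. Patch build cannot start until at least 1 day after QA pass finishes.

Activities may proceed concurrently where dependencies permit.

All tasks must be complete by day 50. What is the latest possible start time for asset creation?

4

Cert submission has no dependents, so it just needs to finish by day 50. Starting by 50 − 12 = day 38 achieves that.
Patch build must finish by day 50; it takes 6 days, so it must start by 50 − 6 = day 44.
For QA pass: cert submission (must start by day 38, minus 2-day gap → day 36); patch build (must start by day 44, minus 1-day gap → day 43). The most restrictive is day 36; with a 12-day duration, QA pass must start by day 24.
Localization must finish before QA pass (must start by day 24, minus 1-day gap → day 23). With a 6-day duration, localization must start by 23 − 6 = day 17.
Balance pass must finish before localization (must start by day 17, minus 1-day gap → day 16). With a 1-day duration, balance pass must start by 16 − 1 = day 15.
For internal playtest: balance pass (must start by day 15); localization (must start by day 17); QA pass (must start by day 24); cert submission (must start by day 38); patch build (must start by day 44, minus 2-day gap → day 42). The most restrictive is day 15; with a 7-day duration, internal playtest must start by day 8.
Asset creation must finish in time for internal playtest (must start by day 8); balance pass (must start by day 15, minus 2-day gap → day 13); QA pass (must start by day 24); cert submission (must start by day 38, minus 1-day gap → day 37). The tightest is day 8, so asset creation must start by 8 − 4 = day 4.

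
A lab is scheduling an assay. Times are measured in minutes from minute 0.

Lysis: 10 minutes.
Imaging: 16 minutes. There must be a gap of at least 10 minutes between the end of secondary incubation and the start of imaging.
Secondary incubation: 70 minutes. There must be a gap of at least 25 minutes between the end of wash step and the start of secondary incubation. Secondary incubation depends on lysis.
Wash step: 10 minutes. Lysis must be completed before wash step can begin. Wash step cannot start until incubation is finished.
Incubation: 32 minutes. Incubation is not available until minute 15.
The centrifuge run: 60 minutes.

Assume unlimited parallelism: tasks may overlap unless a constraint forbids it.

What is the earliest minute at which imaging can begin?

Incubation cannot begin until its own release at minute 15. It runs from minute 15 to 15 + 32 = minute 47.
Lysis can start immediately at minute 0; it finishes at minute 10.
Wash step needs all of lysis (finishes minute 10); incubation (finishes minute 47). That puts its earliest start at minute 47; it finishes at 47 + 10 = minute 57.
Secondary incubation has to wait for wash step (finishes minute 57, plus 25-minute gap → minute 82); lysis (finishes minute 10). The latest of these is minute 82, so secondary incubation runs minute 82 to 82 + 70 = minute 152.
Imaging waits on secondary incubation (finishes minute 152, plus 10-minute gap → minute 162), so the earliest it can start is minute 162.

162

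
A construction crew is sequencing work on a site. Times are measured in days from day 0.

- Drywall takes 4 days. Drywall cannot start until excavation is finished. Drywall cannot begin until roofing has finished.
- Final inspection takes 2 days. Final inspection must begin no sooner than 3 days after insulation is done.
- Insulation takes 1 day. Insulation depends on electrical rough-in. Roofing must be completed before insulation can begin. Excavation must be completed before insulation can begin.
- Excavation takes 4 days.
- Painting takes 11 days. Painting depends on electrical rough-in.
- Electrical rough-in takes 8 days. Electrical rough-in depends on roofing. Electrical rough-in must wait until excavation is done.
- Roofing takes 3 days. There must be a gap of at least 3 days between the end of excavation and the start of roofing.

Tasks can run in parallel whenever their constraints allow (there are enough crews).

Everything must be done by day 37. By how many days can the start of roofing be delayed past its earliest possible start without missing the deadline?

Excavation has no prerequisites, so it starts at day 0 and finishes at day 4.
After excavation (finishes day 4, plus 3-day gap → day 7), roofing can start at day 7 and finishes at day 10.

Working backward from the deadline:
Nothing follows final inspection; the deadline of day 37 is its only limit. It must start by 37 − 2 = day 35.
Since final inspection (must start by day 35, minus 3-day gap → day 32) depends on it, insulation must finish by day 32. Backing off its 1-day duration gives a latest start of day 31.
To finish by day 37, painting (duration 11) must start no later than day 26.
For electrical rough-in: insulation (must start by day 31); painting (must start by day 26). The most restrictive is day 26; with an 8-day duration, electrical rough-in must start by day 18.
Nothing follows drywall; the deadline of day 37 is its only limit. It must start by 37 − 4 = day 33.
Roofing has several dependents: electrical rough-in (must start by day 18); insulation (must start by day 31); drywall (must start by day 33). The earliest of those limits is day 18, so roofing must start by 18 − 3 = day 15.
So roofing can start as early as day 7 and as late as day 15, giving 15 − 7 = 8 days of slack.

8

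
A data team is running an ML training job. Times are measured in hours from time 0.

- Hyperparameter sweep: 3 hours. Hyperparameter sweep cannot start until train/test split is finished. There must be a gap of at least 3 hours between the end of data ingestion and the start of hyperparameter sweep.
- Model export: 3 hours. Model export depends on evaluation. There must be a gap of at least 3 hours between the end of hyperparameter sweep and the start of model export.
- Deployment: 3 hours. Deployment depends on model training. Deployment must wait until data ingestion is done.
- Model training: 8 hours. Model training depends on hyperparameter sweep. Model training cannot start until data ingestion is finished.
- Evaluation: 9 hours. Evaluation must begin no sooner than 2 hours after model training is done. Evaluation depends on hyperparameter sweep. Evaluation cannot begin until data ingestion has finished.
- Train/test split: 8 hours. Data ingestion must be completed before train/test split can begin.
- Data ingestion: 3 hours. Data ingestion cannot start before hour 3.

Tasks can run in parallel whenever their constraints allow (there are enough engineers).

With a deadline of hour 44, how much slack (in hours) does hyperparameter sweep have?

5

Data ingestion cannot begin until its own release at hour 3. It runs from hour 3 to 3 + 3 = hour 6.
Train/test split cannot begin until data ingestion (finishes hour 6). It runs from hour 6 to 6 + 8 = hour 14.
Hyperparameter sweep cannot start until train/test split (finishes hour 14); data ingestion (finishes hour 6, plus 3-hour gap → hour 9). The controlling bound is hour 14, so hyperparameter sweep finishes at 14 + 3 = hour 17.

Working backward from the deadline:
Model export must finish by hour 44; it takes 3 hours, so it must start by 44 − 3 = hour 41.
Evaluation must finish before model export (must start by hour 41). With a 9-hour duration, evaluation must start by 41 − 9 = hour 32.
Nothing follows deployment; the deadline of hour 44 is its only limit. It must start by 44 − 3 = hour 41.
Model training must finish in time for evaluation (must start by hour 32, minus 2-hour gap → hour 30); deployment (must start by hour 41). The tightest is hour 30, so model training must start by 30 − 8 = hour 22.
Hyperparameter sweep feeds model training (must start by hour 22); evaluation (must start by hour 32); model export (must start by hour 41, minus 3-hour gap → hour 38). Taking the minimum, hyperparameter sweep must finish by hour 22 and start by 22 − 3 = hour 19.
So hyperparameter sweep can start as early as hour 14 and as late as hour 19, giving 19 − 14 = 5 hours of slack.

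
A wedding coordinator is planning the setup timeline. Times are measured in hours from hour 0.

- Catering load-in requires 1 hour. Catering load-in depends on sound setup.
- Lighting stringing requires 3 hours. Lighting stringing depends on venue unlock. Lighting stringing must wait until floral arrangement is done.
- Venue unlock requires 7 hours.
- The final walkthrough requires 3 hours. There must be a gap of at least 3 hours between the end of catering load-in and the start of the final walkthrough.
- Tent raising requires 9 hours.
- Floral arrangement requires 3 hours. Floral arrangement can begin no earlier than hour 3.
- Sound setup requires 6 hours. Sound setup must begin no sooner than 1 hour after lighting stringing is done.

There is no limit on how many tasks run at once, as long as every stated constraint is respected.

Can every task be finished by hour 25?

After its own release at hour 3, floral arrangement can start at hour 3 and finishes at hour 6.
Nothing blocks tent raising, so it runs from hour 0 to hour 9.
Venue unlock has no prerequisites, so it starts at hour 0 and finishes at hour 7.
Lighting stringing has to wait for venue unlock (finishes hour 7); floral arrangement (finishes hour 6). The latest of these is hour 7, so lighting stringing runs hour 7 to 7 + 3 = hour 10.
Sound setup waits on lighting stringing (finishes hour 10, plus 1-hour gap → hour 11), so it starts at hour 11 and finishes at 11 + 6 = hour 17.
Catering load-in waits on sound setup (finishes hour 17), so it starts at hour 17 and finishes at 17 + 1 = hour 18.
The final walkthrough waits on catering load-in (finishes hour 18, plus 3-hour gap → hour 21), so it starts at hour 21 and finishes at 21 + 3 = hour 24.
Every task is finished by hour 24, which is no later than the deadline of 25, so the schedule is feasible.

Yes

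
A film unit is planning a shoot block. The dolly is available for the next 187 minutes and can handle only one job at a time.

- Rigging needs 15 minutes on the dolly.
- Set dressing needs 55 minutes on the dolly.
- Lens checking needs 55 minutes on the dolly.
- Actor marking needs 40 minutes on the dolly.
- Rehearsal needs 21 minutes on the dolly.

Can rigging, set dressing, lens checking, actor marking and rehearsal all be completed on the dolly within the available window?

Running back to back, the jobs need 15 + 55 + 55 + 40 + 21 = 186 minutes on the dolly.
Since 186 ≤ 187, they fit within the window.

Yes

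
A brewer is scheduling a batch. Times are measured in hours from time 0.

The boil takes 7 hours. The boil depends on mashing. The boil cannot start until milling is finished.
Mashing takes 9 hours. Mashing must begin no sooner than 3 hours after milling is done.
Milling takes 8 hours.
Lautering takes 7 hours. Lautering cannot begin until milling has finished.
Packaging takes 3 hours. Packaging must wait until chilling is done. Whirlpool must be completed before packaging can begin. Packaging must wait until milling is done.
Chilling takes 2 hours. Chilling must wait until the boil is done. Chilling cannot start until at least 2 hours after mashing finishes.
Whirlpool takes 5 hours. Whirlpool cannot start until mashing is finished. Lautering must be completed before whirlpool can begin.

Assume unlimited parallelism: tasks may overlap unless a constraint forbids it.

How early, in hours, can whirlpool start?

20

Nothing blocks milling, so it runs from hour 0 to hour 8.
Lautering cannot begin until milling (finishes hour 8). It runs from hour 8 to 8 + 7 = hour 15.
Mashing cannot begin until milling (finishes hour 8, plus 3-hour gap → hour 11). It runs from hour 11 to 11 + 9 = hour 20.
Whirlpool waits on mashing (finishes hour 20); lautering (finishes hour 15). The latest of these is hour 20, which is the earliest whirlpool can start.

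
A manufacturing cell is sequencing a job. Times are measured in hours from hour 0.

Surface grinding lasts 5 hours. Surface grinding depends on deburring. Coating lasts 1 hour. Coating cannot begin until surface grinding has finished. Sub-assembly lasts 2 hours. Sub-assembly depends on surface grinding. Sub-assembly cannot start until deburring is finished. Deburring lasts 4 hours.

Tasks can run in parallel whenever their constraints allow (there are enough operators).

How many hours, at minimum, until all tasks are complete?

Deburring has no prerequisites, so it starts at hour 0 and finishes at hour 4.
Surface grinding waits on deburring (finishes hour 4), so it starts at hour 4 and finishes at 4 + 5 = hour 9.
Sub-assembly has to wait for surface grinding (finishes hour 9); deburring (finishes hour 4). The latest of these is hour 9, so sub-assembly runs hour 9 to 9 + 2 = hour 11.
After surface grinding (finishes hour 9), coating can start at hour 9 and finishes at hour 10.
All tasks are finished once the last one completes. Finish times: Deburring at 4, Surface grinding at 9, Coating at 10, Sub-assembly at 11. The latest is hour 11.

11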